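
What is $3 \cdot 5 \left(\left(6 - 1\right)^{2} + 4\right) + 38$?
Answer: $473$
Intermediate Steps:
$3 \cdot 5 \left(\left(6 - 1\right)^{2} + 4\right) + 38 = 3 \cdot 5 \left(5^{2} + 4\right) + 38 = 3 \cdot 5 \left(25 + 4\right) + 38 = 3 \cdot 5 \cdot 29 + 38 = 3 \cdot 145 + 38 = 435 + 38 = 473$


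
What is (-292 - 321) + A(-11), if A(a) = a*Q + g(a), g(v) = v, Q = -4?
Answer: -580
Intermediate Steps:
A(a) = -3*a (A(a) = a*(-4) + a = -4*a + a = -3*a)
(-292 - 321) + A(-11) = (-292 - 321) - 3*(-11) = -613 + 33 = -580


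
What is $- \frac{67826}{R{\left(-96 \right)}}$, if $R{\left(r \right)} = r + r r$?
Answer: $- \frac{33913}{4560} \approx -7.4371$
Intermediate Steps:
$R{\left(r \right)} = r + r^{2}$
$- \frac{67826}{R{\left(-96 \right)}} = - \frac{67826}{\left(-96\right) \left(1 - 96\right)} = - \frac{67826}{\left(-96\right) \left(-95\right)} = - \frac{67826}{9120} = \left(-67826\right) \frac{1}{9120} = - \frac{33913}{4560}$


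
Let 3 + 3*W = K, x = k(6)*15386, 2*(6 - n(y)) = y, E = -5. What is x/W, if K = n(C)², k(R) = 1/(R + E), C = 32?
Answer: 46158/97 ≈ 475.86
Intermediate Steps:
n(y) = 6 - y/2
k(R) = 1/(-5 + R) (k(R) = 1/(R - 5) = 1/(-5 + R))
x = 15386 (x = 15386/(-5 + 6) = 15386/1 = 1*15386 = 15386)
K = 100 (K = (6 - ½*32)² = (6 - 16)² = (-10)² = 100)
W = 97/3 (W = -1 + (⅓)*100 = -1 + 100/3 = 97/3 ≈ 32.333)
x/W = 15386/(97/3) = 15386*(3/97) = 46158/97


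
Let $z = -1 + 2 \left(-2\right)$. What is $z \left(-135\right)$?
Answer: $675$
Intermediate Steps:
$z = -5$ ($z = -1 - 4 = -5$)
$z \left(-135\right) = \left(-5\right) \left(-135\right) = 675$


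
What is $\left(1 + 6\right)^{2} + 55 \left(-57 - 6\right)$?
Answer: $-3416$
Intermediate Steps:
$\left(1 + 6\right)^{2} + 55 \left(-57 - 6\right) = 7^{2} + 55 \left(-57 - 6\right) = 49 + 55 \left(-63\right) = 49 - 3465 = -3416$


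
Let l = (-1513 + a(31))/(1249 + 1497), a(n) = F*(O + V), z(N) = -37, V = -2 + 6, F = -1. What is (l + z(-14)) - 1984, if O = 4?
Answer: -5551187/2746 ≈ -2021.6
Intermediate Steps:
V = 4
a(n) = -8 (a(n) = -(4 + 4) = -1*8 = -8)
l = -1521/2746 (l = (-1513 - 8)/(1249 + 1497) = -1521/2746 ≈ -0.55390)
(l + z(-14)) - 1984 = (-1521/2746 - 37) - 1984 = -103123/2746 - 1984 = -5551187/2746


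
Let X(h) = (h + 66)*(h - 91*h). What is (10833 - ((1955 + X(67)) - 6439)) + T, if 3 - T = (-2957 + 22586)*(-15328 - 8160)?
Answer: 461863262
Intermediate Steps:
X(h) = -90*h*(66 + h) (X(h) = (66 + h)*(-90*h) = -90*h*(66 + h))
T = 461045955 (T = 3 - (-2957 + 22586)*(-15328 - 8160) = 3 - 19629*(-23488) = 3 - 1*(-461045952) = 3 + 461045952 = 461045955)
(10833 - ((1955 + X(67)) - 6439)) + T = (10833 - ((1955 - 90*67*(66 + 67)) - 6439)) + 461045955 = (10833 - ((1955 - 90*67*133) - 6439)) + 461045955 = (10833 - ((1955 - 801990) - 6439)) + 461045955 = (10833 - (-800035 - 6439)) + 461045955 = (10833 - 1*(-806474)) + 461045955 = (10833 + 806474) + 461045955 = 817307 + 461045955 = 461863262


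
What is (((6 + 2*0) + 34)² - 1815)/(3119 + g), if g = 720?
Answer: -215/3839 ≈ -0.056004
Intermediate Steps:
(((6 + 2*0) + 34)² - 1815)/(3119 + g) = (((6 + 2*0) + 34)² - 1815)/(3119 + 720) = (((6 + 0) + 34)² - 1815)/3839 = ((6 + 34)² - 1815)*(1/3839) = (40² - 1815)*(1/3839) = (1600 - 1815)*(1/3839) = -215*1/3839 = -215/3839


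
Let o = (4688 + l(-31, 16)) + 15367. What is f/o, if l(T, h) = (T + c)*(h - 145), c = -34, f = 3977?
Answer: 3977/28440 ≈ 0.13984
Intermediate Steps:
l(T, h) = (-145 + h)*(-34 + T) (l(T, h) = (T - 34)*(h - 145) = (-34 + T)*(-145 + h) = (-145 + h)*(-34 + T))
o = 28440 (o = (4688 + (4930 - 145*(-31) - 34*16 - 31*16)) + 15367 = (4688 + (4930 + 4495 - 544 - 496)) + 15367 = (4688 + 8385) + 15367 = 13073 + 15367 = 28440)
f/o = 3977/28440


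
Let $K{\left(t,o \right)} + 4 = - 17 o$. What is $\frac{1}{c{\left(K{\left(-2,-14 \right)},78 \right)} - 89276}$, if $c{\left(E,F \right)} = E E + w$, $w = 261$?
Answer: $- \frac{1}{34259} \approx -2.9189 \cdot 10^{-5}$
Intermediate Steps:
$K{\left(t,o \right)} = -4 - 17 o$
$c{\left(E,F \right)} = 261 + E^{2}$ ($c{\left(E,F \right)} = E E + 261 = E^{2} + 261 = 261 + E^{2}$)
$\frac{1}{c{\left(K{\left(-2,-14 \right)},78 \right)} - 89276} = \frac{1}{\left(261 + \left(-4 - -238\right)^{2}\right) - 89276} = \frac{1}{\left(261 + \left(-4 + 238\right)^{2}\right) - 89276} = \frac{1}{\left(261 + 234^{2}\right) - 89276} = \frac{1}{\left(261 + 54756\right) - 89276} = \frac{1}{55017 - 89276} = \frac{1}{-34259} = - \frac{1}{34259}$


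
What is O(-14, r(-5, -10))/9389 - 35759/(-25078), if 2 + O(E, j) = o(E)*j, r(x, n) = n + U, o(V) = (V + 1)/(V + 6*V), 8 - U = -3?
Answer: 8224513331/5768704879 ≈ 1.4257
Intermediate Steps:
U = 11 (U = 8 - 1*(-3) = 8 + 3 = 11)
o(V) = (1 + V)/(7*V) (o(V) = (1 + V)/((7*V)) = (1 + V)*(1/(7*V)) = (1 + V)/(7*V))
r(x, n) = 11 + n (r(x, n) = n + 11 = 11 + n)
O(E, j) = -2 + j*(1 + E)/(7*E) (O(E, j) = -2 + ((1 + E)/(7*E))*j = -2 + j*(1 + E)/(7*E))
O(-14, r(-5, -10))/9389 - 35759/(-25078) = (-2 + (11 - 10)/7 + (⅐)*(11 - 10)/(-14))/9389 - 35759/(-25078) = (-2 + (⅐)*1 + (⅐)*1*(-1/14))*(1/9389) - 35759*(-1/25078) = (-2 + ⅐ - 1/98)*(1/9389) + 35759/25078 = -183/98*1/9389 + 35759/25078 = -183/920122 + 35759/25078 = 8224513331/5768704879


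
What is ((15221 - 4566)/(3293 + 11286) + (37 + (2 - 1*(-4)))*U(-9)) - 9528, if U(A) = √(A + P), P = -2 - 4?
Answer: -138898057/14579 + 43*I*√15 ≈ -9527.3 + 166.54*I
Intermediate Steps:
P = -6
U(A) = √(-6 + A) (U(A) = √(A - 6) = √(-6 + A))
((15221 - 4566)/(3293 + 11286) + (37 + (2 - 1*(-4)))*U(-9)) - 9528 = ((15221 - 4566)/(3293 + 11286) + (37 + (2 - 1*(-4)))*√(-6 - 9)) - 9528 = (10655/14579 + (37 + (2 + 4))*√(-15)) - 9528 = (10655*(1/14579) + (37 + 6)*(I*√15)) - 9528 = (10655/14579 + 43*(I*√15)) - 9528 = (10655/14579 + 43*I*√15) - 9528 = -138898057/14579 + 43*I*√15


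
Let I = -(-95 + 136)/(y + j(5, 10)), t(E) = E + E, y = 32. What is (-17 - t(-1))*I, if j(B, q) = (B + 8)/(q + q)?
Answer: 12300/653 ≈ 18.836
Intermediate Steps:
j(B, q) = (8 + B)/(2*q) (j(B, q) = (8 + B)/((2*q)) = (8 + B)*(1/(2*q)) = (8 + B)/(2*q))
t(E) = 2*E
I = -820/653 (I = -(-95 + 136)/(32 + (½)*(8 + 5)/10) = -41/(32 + (½)*(⅒)*13) = -41/(32 + 13/20) = -41/653/20 = -41*20/653 = -1*820/653 = -820/653 ≈ -1.2557)
(-17 - t(-1))*I = (-17 - 2*(-1))*(-820/653) = (-17 - 1*(-2))*(-820/653) = (-17 + 2)*(-820/653) = -15*(-820/653) = 12300/653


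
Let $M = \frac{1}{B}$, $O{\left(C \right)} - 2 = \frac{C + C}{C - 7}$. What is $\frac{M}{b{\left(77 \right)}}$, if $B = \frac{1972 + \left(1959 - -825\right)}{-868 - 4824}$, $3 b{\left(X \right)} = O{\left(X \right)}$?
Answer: $- \frac{7115}{8323} \approx -0.85486$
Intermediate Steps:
$O{\left(C \right)} = 2 + \frac{2 C}{-7 + C}$ ($O{\left(C \right)} = 2 + \frac{C + C}{C - 7} = 2 + \frac{2 C}{-7 + C}$)
$b{\left(X \right)} = \frac{2 \left(-7 + 2 X\right)}{3 \left(-7 + X\right)}$ ($b{\left(X \right)} = \frac{2 \frac{1}{-7 + X} \left(-7 + 2 X\right)}{3} = \frac{2 \left(-7 + 2 X\right)}{3 \left(-7 + X\right)}$)
$B = - \frac{1189}{1423}$ ($B = \frac{1972 + \left(1959 + 825\right)}{-5692} = \left(1972 + 2784\right) \left(- \frac{1}{5692}\right) = 4756 \left(- \frac{1}{5692}\right) = - \frac{1189}{1423} \approx -0.83556$)
$M = - \frac{1423}{1189}$ ($M = \frac{1}{- \frac{1189}{1423}} = - \frac{1423}{1189} \approx -1.1968$)
$\frac{M}{b{\left(77 \right)}} = - \frac{1423}{1189 \frac{2 \left(-7 + 2 \cdot 77\right)}{3 \left(-7 + 77\right)}} = - \frac{1423}{1189 \frac{2 \left(-7 + 154\right)}{3 \cdot 70}} = - \frac{1423}{1189 \cdot \frac{2}{3} \cdot \frac{1}{70} \cdot 147} = - \frac{1423}{1189 \cdot \frac{7}{5}} = \left(- \frac{1423}{1189}\right) \frac{5}{7} = - \frac{7115}{8323}$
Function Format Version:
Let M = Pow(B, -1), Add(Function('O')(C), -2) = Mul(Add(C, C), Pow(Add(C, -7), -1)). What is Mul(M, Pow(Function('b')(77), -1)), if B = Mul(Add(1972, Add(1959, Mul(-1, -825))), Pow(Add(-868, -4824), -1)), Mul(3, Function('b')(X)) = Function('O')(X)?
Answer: Rational(-7115, 8323) ≈ -0.85486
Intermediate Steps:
Function('O')(C) = Add(2, Mul(2, C, Pow(Add(-7, C), -1))) (Function('O')(C) = Add(2, Mul(Add(C, C), Pow(Add(C, -7), -1))) = Add(2, Mul(Mul(2, C), Pow(Add(-7, C), -1))) = Add(2, Mul(2, C, Pow(Add(-7, C), -1))))
Function('b')(X) = Mul(Rational(2, 3), Pow(Add(-7, X), -1), Add(-7, Mul(2, X))) (Function('b')(X) = Mul(Rational(1, 3), Mul(2, Pow(Add(-7, X), -1), Add(-7, Mul(2, X)))) = Mul(Rational(2, 3), Pow(Add(-7, X), -1), Add(-7, Mul(2, X))))
B = Rational(-1189, 1423) (B = Mul(Add(1972, Add(1959, 825)), Pow(-5692, -1)) = Mul(Add(1972, 2784), Rational(-1, 5692)) = Mul(4756, Rational(-1, 5692)) = Rational(-1189, 1423) ≈ -0.83556)
M = Rational(-1423, 1189) (M = Pow(Rational(-1189, 1423), -1) = Rational(-1423, 1189) ≈ -1.1968)
Mul(M, Pow(Function('b')(77), -1)) = Mul(Rational(-1423, 1189), Pow(Mul(Rational(2, 3), Pow(Add(-7, 77), -1), Add(-7, Mul(2, 77))), -1)) = Mul(Rational(-1423, 1189), Pow(Mul(Rational(2, 3), Pow(70, -1), Add(-7, 154)), -1)) = Mul(Rational(-1423, 1189), Pow(Mul(Rational(2, 3), Rational(1, 70), 147), -1)) = Mul(Rational(-1423, 1189), Pow(Rational(7, 5), -1)) = Mul(Rational(-1423, 1189), Rational(5, 7)) = Rational(-7115, 8323)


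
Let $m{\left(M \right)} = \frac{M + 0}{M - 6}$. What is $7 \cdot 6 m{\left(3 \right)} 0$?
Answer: $0$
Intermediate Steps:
$m{\left(M \right)} = \frac{M}{-6 + M}$ ($m{\left(M \right)} = \frac{M}{M - 6} = \frac{M}{-6 + M}$)
$7 \cdot 6 m{\left(3 \right)} 0 = 7 \cdot 6 \frac{3}{-6 + 3} \cdot 0 = 42 \frac{3}{-3} \cdot 0 = 42 \cdot 3 \left(- \frac{1}{3}\right) 0 = 42 \left(-1\right) 0 = \left(-42\right) 0 = 0$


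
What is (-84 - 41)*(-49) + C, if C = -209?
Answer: 5916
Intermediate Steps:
(-84 - 41)*(-49) + C = (-84 - 41)*(-49) - 209 = -125*(-49) - 209 = 6125 - 209 = 5916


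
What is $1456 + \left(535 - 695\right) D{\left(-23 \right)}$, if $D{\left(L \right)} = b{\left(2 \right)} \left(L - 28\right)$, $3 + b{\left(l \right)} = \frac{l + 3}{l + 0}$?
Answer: $-2624$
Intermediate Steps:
$b{\left(l \right)} = -3 + \frac{3 + l}{l}$ ($b{\left(l \right)} = -3 + \frac{l + 3}{l + 0} = -3 + \frac{3 + l}{l}$)
$D{\left(L \right)} = 14 - \frac{L}{2}$ ($D{\left(L \right)} = \left(-2 + \frac{3}{2}\right) \left(L - 28\right) = \left(-2 + 3 \cdot \frac{1}{2}\right) \left(-28 + L\right) = \left(-2 + \frac{3}{2}\right) \left(-28 + L\right) = - \frac{-28 + L}{2} = 14 - \frac{L}{2}$)
$1456 + \left(535 - 695\right) D{\left(-23 \right)} = 1456 + \left(535 - 695\right) \left(14 - - \frac{23}{2}\right) = 1456 - 160 \left(14 + \frac{23}{2}\right) = 1456 - 4080 = -2624$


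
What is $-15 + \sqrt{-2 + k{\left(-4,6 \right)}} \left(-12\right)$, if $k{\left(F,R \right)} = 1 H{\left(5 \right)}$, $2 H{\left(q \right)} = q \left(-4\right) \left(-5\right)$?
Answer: $-15 - 48 \sqrt{3} \approx -98.138$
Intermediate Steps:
$H{\left(q \right)} = 10 q$ ($H{\left(q \right)} = \frac{q \left(-4\right) \left(-5\right)}{2} = \frac{- 4 q \left(-5\right)}{2} = \frac{20 q}{2} = 10 q$)
$k{\left(F,R \right)} = 50$ ($k{\left(F,R \right)} = 1 \cdot 10 \cdot 5 = 1 \cdot 50 = 50$)
$-15 + \sqrt{-2 + k{\left(-4,6 \right)}} \left(-12\right) = -15 + \sqrt{-2 + 50} \left(-12\right) = -15 + \sqrt{48} \left(-12\right) = -15 + 4 \sqrt{3} \left(-12\right) = -15 - 48 \sqrt{3}$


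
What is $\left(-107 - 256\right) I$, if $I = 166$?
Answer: $-60258$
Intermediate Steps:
$\left(-107 - 256\right) I = \left(-107 - 256\right) 166 = \left(-363\right) 166 = -60258$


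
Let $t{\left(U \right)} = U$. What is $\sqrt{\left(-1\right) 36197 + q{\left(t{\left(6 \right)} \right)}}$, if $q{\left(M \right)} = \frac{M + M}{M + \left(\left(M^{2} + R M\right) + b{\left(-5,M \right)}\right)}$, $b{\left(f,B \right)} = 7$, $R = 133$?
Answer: $\frac{i \sqrt{214611929}}{77} \approx 190.26 i$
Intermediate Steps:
$q{\left(M \right)} = \frac{2 M}{7 + M^{2} + 134 M}$ ($q{\left(M \right)} = \frac{M + M}{M + \left(\left(M^{2} + 133 M\right) + 7\right)} = \frac{2 M}{M + \left(7 + M^{2} + 133 M\right)} = \frac{2 M}{7 + M^{2} + 134 M}$)
$\sqrt{\left(-1\right) 36197 + q{\left(t{\left(6 \right)} \right)}} = \sqrt{\left(-1\right) 36197 + 2 \cdot 6 \frac{1}{7 + 6^{2} + 134 \cdot 6}} = \sqrt{-36197 + 2 \cdot 6 \frac{1}{7 + 36 + 804}} = \sqrt{-36197 + 2 \cdot 6 \cdot \frac{1}{847}} = \sqrt{-36197 + \frac{12}{847}} = \sqrt{- \frac{30658847}{847}} = \frac{i \sqrt{214611929}}{77}$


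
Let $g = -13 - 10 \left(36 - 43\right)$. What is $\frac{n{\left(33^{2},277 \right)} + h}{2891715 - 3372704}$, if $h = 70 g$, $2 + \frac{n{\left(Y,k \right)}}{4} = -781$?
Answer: $- \frac{858}{480989} \approx -0.0017838$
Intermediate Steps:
$g = 57$ ($g = -13 - -70 = -13 + 70 = 57$)
$n{\left(Y,k \right)} = -3132$ ($n{\left(Y,k \right)} = -8 + 4 \left(-781\right) = -8 - 3124 = -3132$)
$h = 3990$ ($h = 70 \cdot 57 = 3990$)
$\frac{n{\left(33^{2},277 \right)} + h}{2891715 - 3372704} = \frac{-3132 + 3990}{2891715 - 3372704} = \frac{858}{-480989} = 858 \left(- \frac{1}{480989}\right) = - \frac{858}{480989}$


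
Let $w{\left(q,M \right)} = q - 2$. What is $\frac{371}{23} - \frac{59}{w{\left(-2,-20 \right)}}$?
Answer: $\frac{2841}{92} \approx 30.88$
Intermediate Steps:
$w{\left(q,M \right)} = -2 + q$
$\frac{371}{23} - \frac{59}{w{\left(-2,-20 \right)}} = \frac{371}{23} - \frac{59}{-2 - 2} = 371 \cdot \frac{1}{23} - \frac{59}{-4} = \frac{371}{23} - - \frac{59}{4} = \frac{371}{23} + \frac{59}{4} = \frac{2841}{92}$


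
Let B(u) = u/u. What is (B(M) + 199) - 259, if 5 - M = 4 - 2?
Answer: -59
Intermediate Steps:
M = 3 (M = 5 - (4 - 2) = 5 - 1*2 = 5 - 2 = 3)
B(u) = 1
(B(M) + 199) - 259 = (1 + 199) - 259 = 200 - 259 = -59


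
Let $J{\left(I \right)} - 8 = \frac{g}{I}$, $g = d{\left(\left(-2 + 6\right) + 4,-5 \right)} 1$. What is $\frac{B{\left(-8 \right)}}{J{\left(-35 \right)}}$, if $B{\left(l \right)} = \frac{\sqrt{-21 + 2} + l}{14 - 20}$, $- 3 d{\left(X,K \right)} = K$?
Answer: $\frac{28}{167} - \frac{7 i \sqrt{19}}{334} \approx 0.16766 - 0.091354 i$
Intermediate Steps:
$d{\left(X,K \right)} = - \frac{K}{3}$
$g = \frac{5}{3}$ ($g = \left(- \frac{1}{3}\right) \left(-5\right) 1 = \frac{5}{3} \cdot 1 = \frac{5}{3} \approx 1.6667$)
$B{\left(l \right)} = - \frac{l}{6} - \frac{i \sqrt{19}}{6}$ ($B{\left(l \right)} = \frac{\sqrt{-19} + l}{-6} = \left(i \sqrt{19} + l\right) \left(- \frac{1}{6}\right) = \left(l + i \sqrt{19}\right) \left(- \frac{1}{6}\right) = - \frac{l}{6} - \frac{i \sqrt{19}}{6}$)
$J{\left(I \right)} = 8 + \frac{5}{3 I}$
$\frac{B{\left(-8 \right)}}{J{\left(-35 \right)}} = \frac{\left(- \frac{1}{6}\right) \left(-8\right) - \frac{i \sqrt{19}}{6}}{8 + \frac{5}{3 \left(-35\right)}} = \frac{\frac{4}{3} - \frac{i \sqrt{19}}{6}}{8 + \frac{5}{3} \left(- \frac{1}{35}\right)} = \frac{\frac{4}{3} - \frac{i \sqrt{19}}{6}}{8 - \frac{1}{21}} = \frac{\frac{4}{3} - \frac{i \sqrt{19}}{6}}{\frac{167}{21}} = \left(\frac{4}{3} - \frac{i \sqrt{19}}{6}\right) \frac{21}{167} = \frac{28}{167} - \frac{7 i \sqrt{19}}{334}$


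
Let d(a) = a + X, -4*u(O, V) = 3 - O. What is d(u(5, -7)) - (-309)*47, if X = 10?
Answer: 29067/2 ≈ 14534.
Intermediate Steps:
u(O, V) = -3/4 + O/4 (u(O, V) = -(3 - O)/4 = -3/4 + O/4)
d(a) = 10 + a (d(a) = a + 10 = 10 + a)
d(u(5, -7)) - (-309)*47 = (10 + (-3/4 + (1/4)*5)) - (-309)*47 = (10 + (-3/4 + 5/4)) - 1*(-14523) = (10 + 1/2) + 14523 = 21/2 + 14523 = 29067/2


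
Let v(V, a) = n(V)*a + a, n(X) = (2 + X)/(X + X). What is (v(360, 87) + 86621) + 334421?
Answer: 50540729/120 ≈ 4.2117e+5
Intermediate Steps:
n(X) = (2 + X)/(2*X) (n(X) = (2 + X)/((2*X)) = (2 + X)*(1/(2*X)) = (2 + X)/(2*X))
v(V, a) = a + a*(2 + V)/(2*V) (v(V, a) = ((2 + V)/(2*V))*a + a = a*(2 + V)/(2*V) + a = a + a*(2 + V)/(2*V))
(v(360, 87) + 86621) + 334421 = (((3/2)*87 + 87/360) + 86621) + 334421 = ((261/2 + 87*(1/360)) + 86621) + 334421 = ((261/2 + 29/120) + 86621) + 334421 = (15689/120 + 86621) + 334421 = 10410209/120 + 334421 = 50540729/120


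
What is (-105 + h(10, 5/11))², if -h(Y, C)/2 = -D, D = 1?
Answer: 10609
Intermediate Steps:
h(Y, C) = 2 (h(Y, C) = -(-2) = -2*(-1) = 2)
(-105 + h(10, 5/11))² = (-105 + 2)² = (-103)² = 10609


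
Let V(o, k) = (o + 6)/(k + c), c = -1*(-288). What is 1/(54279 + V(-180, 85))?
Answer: 373/20245893 ≈ 1.8423e-5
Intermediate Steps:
c = 288
V(o, k) = (6 + o)/(288 + k) (V(o, k) = (o + 6)/(k + 288) = (6 + o)/(288 + k))
1/(54279 + V(-180, 85)) = 1/(54279 + (6 - 180)/(288 + 85)) = 1/(54279 - 174/373) = 1/(20245893/373) = 373/20245893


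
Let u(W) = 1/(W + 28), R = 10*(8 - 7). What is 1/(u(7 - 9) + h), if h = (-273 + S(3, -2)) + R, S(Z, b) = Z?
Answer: -26/6759 ≈ -0.0038467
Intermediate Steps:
R = 10 (R = 10*1 = 10)
h = -260 (h = (-273 + 3) + 10 = -270 + 10 = -260)
u(W) = 1/(28 + W)
1/(u(7 - 9) + h) = 1/(1/(28 + (7 - 9)) - 260) = 1/(1/(28 - 2) - 260) = 1/(1/26 - 260) = 1/(-6759/26) = -26/6759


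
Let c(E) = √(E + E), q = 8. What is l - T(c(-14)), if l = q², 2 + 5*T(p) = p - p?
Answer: 322/5 ≈ 64.400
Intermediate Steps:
c(E) = √2*√E (c(E) = √(2*E) = √2*√E)
T(p) = -⅖ (T(p) = -⅖ + (p - p)/5 = -⅖ + (⅕)*0 = -⅖ + 0 = -⅖)
l = 64 (l = 8² = 64)
l - T(c(-14)) = 64 - 1*(-⅖) = 64 + ⅖ = 322/5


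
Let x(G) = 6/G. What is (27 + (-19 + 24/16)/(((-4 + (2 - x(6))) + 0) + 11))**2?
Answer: 157609/256 ≈ 615.66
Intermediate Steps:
(27 + (-19 + 24/16)/(((-4 + (2 - x(6))) + 0) + 11))**2 = (27 + (-19 + 24/16)/(((-4 + (2 - 6/6)) + 0) + 11))**2 = (27 + (-19 + 24*(1/16))/(((-4 + (2 - 6/6)) + 0) + 11))**2 = (27 + (-19 + 3/2)/(((-4 + (2 - 1*1)) + 0) + 11))**2 = (27 - 35/(2*(((-4 + (2 - 1)) + 0) + 11)))**2 = (27 - 35/(2*(((-4 + 1) + 0) + 11)))**2 = (27 - 35/(2*((-3 + 0) + 11)))**2 = (27 - 35/(2*(-3 + 11)))**2 = (27 - 35/2/8)**2 = (27 - 35/2*1/8)**2 = (27 - 35/16)**2 = (397/16)**2 = 157609/256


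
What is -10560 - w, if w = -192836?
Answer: 182276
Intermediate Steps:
-10560 - w = -10560 - 1*(-192836) = -10560 + 192836 = 182276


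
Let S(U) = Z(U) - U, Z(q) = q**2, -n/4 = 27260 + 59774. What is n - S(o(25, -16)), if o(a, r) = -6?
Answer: -348178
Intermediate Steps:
n = -348136 (n = -4*(27260 + 59774) = -4*87034 = -348136)
S(U) = U**2 - U
n - S(o(25, -16)) = -348136 - (-6)*(-1 - 6) = -348136 - (-6)*(-7) = -348136 - 1*42 = -348136 - 42 = -348178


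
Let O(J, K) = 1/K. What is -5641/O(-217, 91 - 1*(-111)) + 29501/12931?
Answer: -14734612241/12931 ≈ -1.1395e+6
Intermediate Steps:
-5641/O(-217, 91 - 1*(-111)) + 29501/12931 = -5641/(1/(91 - 1*(-111))) + 29501/12931 = -5641/(1/(91 + 111)) + 29501*(1/12931) = -5641/(1/202) + 29501/12931 = -5641/1/202 + 29501/12931 = -5641*202 + 29501/12931 = -1139482 + 29501/12931 = -14734612241/12931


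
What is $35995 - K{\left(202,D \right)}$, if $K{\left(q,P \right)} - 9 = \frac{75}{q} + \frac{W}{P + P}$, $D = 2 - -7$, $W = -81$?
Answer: $\frac{3635003}{101} \approx 35990.0$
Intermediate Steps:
$D = 9$ ($D = 2 + 7 = 9$)
$K{\left(q,P \right)} = 9 + \frac{75}{q} - \frac{81}{2 P}$ ($K{\left(q,P \right)} = 9 - \left(- \frac{75}{q} + \frac{81}{P + P}\right) = 9 + \left(\frac{75}{q} - \frac{81}{2 P}\right) = 9 + \frac{75}{q} - \frac{81}{2 P}$)
$35995 - K{\left(202,D \right)} = 35995 - \left(9 + \frac{75}{202} - \frac{81}{2 \cdot 9}\right) = 35995 - \left(9 + 75 \cdot \frac{1}{202} - \frac{9}{2}\right) = 35995 - \left(9 + \frac{75}{202} - \frac{9}{2}\right) = 35995 - \frac{492}{101} = \frac{3635003}{101}$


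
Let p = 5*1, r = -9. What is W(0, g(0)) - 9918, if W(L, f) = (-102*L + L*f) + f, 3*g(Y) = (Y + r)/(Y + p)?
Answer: -49593/5 ≈ -9918.6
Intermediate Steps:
p = 5
g(Y) = (-9 + Y)/(3*(5 + Y)) (g(Y) = ((Y - 9)/(Y + 5))/3 = ((-9 + Y)/(5 + Y))/3 = (-9 + Y)/(3*(5 + Y)))
W(L, f) = f - 102*L + L*f
W(0, g(0)) - 9918 = ((-9 + 0)/(3*(5 + 0)) - 102*0 + 0*((-9 + 0)/(3*(5 + 0)))) - 9918 = ((⅓)*(-9)/5 + 0 + 0*((⅓)*(-9)/5)) - 9918 = ((⅓)*(⅕)*(-9) + 0 + 0*((⅓)*(⅕)*(-9))) - 9918 = (-⅗ + 0 + 0*(-⅗)) - 9918 = (-⅗ + 0 + 0) - 9918 = -⅗ - 9918 = -49593/5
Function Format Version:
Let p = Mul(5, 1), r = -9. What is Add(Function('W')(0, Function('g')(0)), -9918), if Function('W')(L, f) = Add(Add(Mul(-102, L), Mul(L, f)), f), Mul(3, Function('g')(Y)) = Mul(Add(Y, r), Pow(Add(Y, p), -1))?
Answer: Rational(-49593, 5) ≈ -9918.6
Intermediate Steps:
p = 5
Function('g')(Y) = Mul(Rational(1, 3), Pow(Add(5, Y), -1), Add(-9, Y)) (Function('g')(Y) = Mul(Rational(1, 3), Mul(Add(Y, -9), Pow(Add(Y, 5), -1))) = Mul(Rational(1, 3), Mul(Add(-9, Y), Pow(Add(5, Y), -1))) = Mul(Rational(1, 3), Mul(Pow(Add(5, Y), -1), Add(-9, Y))) = Mul(Rational(1, 3), Pow(Add(5, Y), -1), Add(-9, Y)))
Function('W')(L, f) = Add(f, Mul(-102, L), Mul(L, f))
Add(Function('W')(0, Function('g')(0)), -9918) = Add(Add(Mul(Rational(1, 3), Pow(Add(5, 0), -1), Add(-9, 0)), Mul(-102, 0), Mul(0, Mul(Rational(1, 3), Pow(Add(5, 0), -1), Add(-9, 0)))), -9918) = Add(Add(Mul(Rational(1, 3), Pow(5, -1), -9), 0, Mul(0, Mul(Rational(1, 3), Pow(5, -1), -9))), -9918) = Add(Add(Mul(Rational(1, 3), Rational(1, 5), -9), 0, Mul(0, Mul(Rational(1, 3), Rational(1, 5), -9))), -9918) = Add(Add(Rational(-3, 5), 0, Mul(0, Rational(-3, 5))), -9918) = Add(Add(Rational(-3, 5), 0, 0), -9918) = Add(Rational(-3, 5), -9918) = Rational(-49593, 5)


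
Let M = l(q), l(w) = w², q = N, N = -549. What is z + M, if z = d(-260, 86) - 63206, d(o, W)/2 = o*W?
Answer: 193475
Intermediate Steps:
d(o, W) = 2*W*o (d(o, W) = 2*(o*W) = 2*(W*o) = 2*W*o)
q = -549
M = 301401 (M = (-549)² = 301401)
z = -107926 (z = 2*86*(-260) - 63206 = -44720 - 63206 = -107926)
z + M = -107926 + 301401 = 193475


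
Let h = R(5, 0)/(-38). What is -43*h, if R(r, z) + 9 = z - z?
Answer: -387/38 ≈ -10.184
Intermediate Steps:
R(r, z) = -9 (R(r, z) = -9 + (z - z) = -9 + 0 = -9)
h = 9/38 (h = -9/(-38) = -9*(-1/38) = 9/38 ≈ 0.23684)
-43*h = -43*9/38 = -387/38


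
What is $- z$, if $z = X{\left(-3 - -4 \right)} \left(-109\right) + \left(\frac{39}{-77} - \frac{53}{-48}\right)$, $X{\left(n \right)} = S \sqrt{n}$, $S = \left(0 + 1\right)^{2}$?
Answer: $\frac{400655}{3696} \approx 108.4$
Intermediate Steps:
$S = 1$ ($S = 1^{2} = 1$)
$X{\left(n \right)} = \sqrt{n}$ ($X{\left(n \right)} = 1 \sqrt{n} = \sqrt{n}$)
$z = - \frac{400655}{3696}$ ($z = \sqrt{-3 - -4} \left(-109\right) + \left(\frac{39}{-77} - \frac{53}{-48}\right) = \sqrt{-3 + 4} \left(-109\right) + \left(39 \left(- \frac{1}{77}\right) - - \frac{53}{48}\right) = \sqrt{1} \left(-109\right) + \left(- \frac{39}{77} + \frac{53}{48}\right) = 1 \left(-109\right) + \frac{2209}{3696} = -109 + \frac{2209}{3696} = - \frac{400655}{3696} \approx -108.4$)
$- z = \left(-1\right) \left(- \frac{400655}{3696}\right) = \frac{400655}{3696}$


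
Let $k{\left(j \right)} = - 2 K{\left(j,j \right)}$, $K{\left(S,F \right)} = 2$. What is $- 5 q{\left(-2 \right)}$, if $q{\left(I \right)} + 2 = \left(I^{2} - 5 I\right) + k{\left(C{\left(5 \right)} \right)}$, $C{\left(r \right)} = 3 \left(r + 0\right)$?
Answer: $-40$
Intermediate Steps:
$C{\left(r \right)} = 3 r$
$k{\left(j \right)} = -4$ ($k{\left(j \right)} = \left(-2\right) 2 = -4$)
$q{\left(I \right)} = -6 + I^{2} - 5 I$ ($q{\left(I \right)} = -2 - \left(4 - I^{2} + 5 I\right) = -6 + I^{2} - 5 I$)
$- 5 q{\left(-2 \right)} = - 5 \left(-6 + \left(-2\right)^{2} - -10\right) = - 5 \left(-6 + 4 + 10\right) = \left(-5\right) 8 = -40$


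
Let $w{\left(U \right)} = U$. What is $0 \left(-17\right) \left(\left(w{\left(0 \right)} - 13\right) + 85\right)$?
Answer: $0$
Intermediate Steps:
$0 \left(-17\right) \left(\left(w{\left(0 \right)} - 13\right) + 85\right) = 0 \left(-17\right) \left(\left(0 - 13\right) + 85\right) = 0 \left(\left(0 - 13\right) + 85\right) = 0 \left(-13 + 85\right) = 0 \cdot 72 = 0$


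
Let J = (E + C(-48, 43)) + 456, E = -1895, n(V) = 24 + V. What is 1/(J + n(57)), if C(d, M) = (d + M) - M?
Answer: -1/1406 ≈ -0.00071124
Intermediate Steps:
C(d, M) = d (C(d, M) = (M + d) - M = d)
J = -1487 (J = (-1895 - 48) + 456 = -1943 + 456 = -1487)
1/(J + n(57)) = 1/(-1487 + (24 + 57)) = 1/(-1487 + 81) = 1/(-1406) = -1/1406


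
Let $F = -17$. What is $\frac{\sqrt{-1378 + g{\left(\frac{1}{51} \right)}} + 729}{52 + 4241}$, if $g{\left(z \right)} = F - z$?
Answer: $\frac{9}{53} + \frac{i \sqrt{3628446}}{218943} \approx 0.16981 + 0.0087002 i$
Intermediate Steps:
$g{\left(z \right)} = -17 - z$
$\frac{\sqrt{-1378 + g{\left(\frac{1}{51} \right)}} + 729}{52 + 4241} = \frac{\sqrt{-1378 - \frac{868}{51}} + 729}{52 + 4241} = \frac{\sqrt{-1378 - \frac{868}{51}} + 729}{4293} = \left(\sqrt{-1378 - \frac{868}{51}} + 729\right) \frac{1}{4293} = \left(\sqrt{- \frac{71146}{51}} + 729\right) \frac{1}{4293} = \left(\frac{i \sqrt{3628446}}{51} + 729\right) \frac{1}{4293} = \left(729 + \frac{i \sqrt{3628446}}{51}\right) \frac{1}{4293} = \frac{9}{53} + \frac{i \sqrt{3628446}}{218943}$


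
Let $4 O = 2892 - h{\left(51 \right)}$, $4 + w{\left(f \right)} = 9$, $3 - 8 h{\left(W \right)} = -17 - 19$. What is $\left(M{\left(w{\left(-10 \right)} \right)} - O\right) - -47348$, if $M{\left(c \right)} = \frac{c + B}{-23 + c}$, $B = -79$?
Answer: $\frac{13429535}{288} \approx 46630.0$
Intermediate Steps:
$h{\left(W \right)} = \frac{39}{8}$ ($h{\left(W \right)} = \frac{3}{8} - \frac{-17 - 19}{8} = \frac{3}{8} - - \frac{9}{2} = \frac{3}{8} + \frac{9}{2} = \frac{39}{8}$)
$w{\left(f \right)} = 5$ ($w{\left(f \right)} = -4 + 9 = 5$)
$O = \frac{23097}{32}$ ($O = \frac{2892 - \frac{39}{8}}{4} = \frac{1}{4} \cdot \frac{23097}{8} = \frac{23097}{32} \approx 721.78$)
$M{\left(c \right)} = \frac{-79 + c}{-23 + c}$ ($M{\left(c \right)} = \frac{c - 79}{-23 + c} = \frac{-79 + c}{-23 + c}$)
$\left(M{\left(w{\left(-10 \right)} \right)} - O\right) - -47348 = \left(\frac{-79 + 5}{-23 + 5} - \frac{23097}{32}\right) - -47348 = \left(\frac{1}{-18} \left(-74\right) - \frac{23097}{32}\right) + 47348 = \left(\left(- \frac{1}{18}\right) \left(-74\right) - \frac{23097}{32}\right) + 47348 = \left(\frac{37}{9} - \frac{23097}{32}\right) + 47348 = - \frac{206689}{288} + 47348 = \frac{13429535}{288}$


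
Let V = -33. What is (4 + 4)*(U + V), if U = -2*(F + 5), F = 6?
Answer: -440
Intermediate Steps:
U = -22 (U = -2*(6 + 5) = -2*11 = -22)
(4 + 4)*(U + V) = (4 + 4)*(-22 - 33) = 8*(-55) = -440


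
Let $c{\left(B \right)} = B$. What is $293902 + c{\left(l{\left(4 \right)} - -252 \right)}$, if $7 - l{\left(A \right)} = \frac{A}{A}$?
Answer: $294160$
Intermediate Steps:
$l{\left(A \right)} = 6$ ($l{\left(A \right)} = 7 - \frac{A}{A} = 7 - 1 = 6$)
$293902 + c{\left(l{\left(4 \right)} - -252 \right)} = 293902 + \left(6 - -252\right) = 293902 + \left(6 + 252\right) = 293902 + 258 = 294160$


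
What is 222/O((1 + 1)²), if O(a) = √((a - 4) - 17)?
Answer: -222*I*√17/17 ≈ -53.843*I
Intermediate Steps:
O(a) = √(-21 + a) (O(a) = √((-4 + a) - 17) = √(-21 + a))
222/O((1 + 1)²) = 222/(√(-21 + (1 + 1)²)) = 222/(√(-21 + 2²)) = 222/(√(-21 + 4)) = 222/(√(-17)) = 222/((I*√17)) = 222*(-I*√17/17) = -222*I*√17/17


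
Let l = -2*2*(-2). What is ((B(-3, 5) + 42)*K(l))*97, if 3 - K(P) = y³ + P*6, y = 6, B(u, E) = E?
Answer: -1189899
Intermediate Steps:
l = 8 (l = -4*(-2) = 8)
K(P) = -213 - 6*P (K(P) = 3 - (6³ + P*6) = 3 - (216 + 6*P) = 3 + (-216 - 6*P) = -213 - 6*P)
((B(-3, 5) + 42)*K(l))*97 = ((5 + 42)*(-213 - 6*8))*97 = (47*(-213 - 48))*97 = (47*(-261))*97 = -12267*97 = -1189899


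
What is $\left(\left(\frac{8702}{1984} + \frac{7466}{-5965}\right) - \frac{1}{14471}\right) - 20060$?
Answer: $- \frac{1717448521002427}{85628958880} \approx -20057.0$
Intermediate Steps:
$\left(\left(\frac{8702}{1984} + \frac{7466}{-5965}\right) - \frac{1}{14471}\right) - 20060 = \left(\left(8702 \cdot \frac{1}{1984} + 7466 \left(- \frac{1}{5965}\right)\right) - \frac{1}{14471}\right) + \left(-21578 + 1518\right) = \left(\left(\frac{4351}{992} - \frac{7466}{5965}\right) - \frac{1}{14471}\right) - 20060 = \left(\frac{18547443}{5917280} - \frac{1}{14471}\right) - 20060 = \frac{268394130373}{85628958880} - 20060 = - \frac{1717448521002427}{85628958880}$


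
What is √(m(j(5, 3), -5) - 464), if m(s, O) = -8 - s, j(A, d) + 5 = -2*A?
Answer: I*√457 ≈ 21.378*I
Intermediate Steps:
j(A, d) = -5 - 2*A
√(m(j(5, 3), -5) - 464) = √((-8 - (-5 - 2*5)) - 464) = √((-8 - (-5 - 10)) - 464) = √((-8 - 1*(-15)) - 464) = √((-8 + 15) - 464) = √(7 - 464) = √(-457) = I*√457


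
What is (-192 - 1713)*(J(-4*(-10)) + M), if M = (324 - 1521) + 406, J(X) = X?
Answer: 1430655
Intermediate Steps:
M = -791 (M = -1197 + 406 = -791)
(-192 - 1713)*(J(-4*(-10)) + M) = (-192 - 1713)*(-4*(-10) - 791) = -1905*(40 - 791) = -1905*(-751) = 1430655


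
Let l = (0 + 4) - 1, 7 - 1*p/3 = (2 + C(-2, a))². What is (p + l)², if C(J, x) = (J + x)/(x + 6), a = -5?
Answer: 2601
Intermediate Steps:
C(J, x) = (J + x)/(6 + x)
p = -54 (p = 21 - 3*(2 + (-2 - 5)/(6 - 5))² = 21 - 3*(2 - 7/1)² = 21 - 3*(2 + 1*(-7))² = 21 - 3*(2 - 7)² = 21 - 3*(-5)² = 21 - 3*25 = 21 - 75 = -54)
l = 3 (l = 4 - 1 = 3)
(p + l)² = (-54 + 3)² = (-51)² = 2601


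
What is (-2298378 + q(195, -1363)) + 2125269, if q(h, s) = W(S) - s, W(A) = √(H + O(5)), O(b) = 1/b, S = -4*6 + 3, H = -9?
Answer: -171746 + 2*I*√55/5 ≈ -1.7175e+5 + 2.9665*I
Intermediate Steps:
S = -21 (S = -24 + 3 = -21)
W(A) = 2*I*√55/5 (W(A) = √(-9 + 1/5) = √(-9 + ⅕) = √(-44/5) = 2*I*√55/5)
q(h, s) = -s + 2*I*√55/5 (q(h, s) = 2*I*√55/5 - s = -s + 2*I*√55/5)
(-2298378 + q(195, -1363)) + 2125269 = (-2298378 + (-1*(-1363) + 2*I*√55/5)) + 2125269 = (-2298378 + (1363 + 2*I*√55/5)) + 2125269 = (-2297015 + 2*I*√55/5) + 2125269 = -171746 + 2*I*√55/5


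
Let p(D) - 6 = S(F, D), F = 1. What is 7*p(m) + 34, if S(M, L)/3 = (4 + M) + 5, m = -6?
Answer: 286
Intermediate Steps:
S(M, L) = 27 + 3*M (S(M, L) = 3*((4 + M) + 5) = 3*(9 + M) = 27 + 3*M)
p(D) = 36 (p(D) = 6 + (27 + 3*1) = 6 + (27 + 3) = 6 + 30 = 36)
7*p(m) + 34 = 7*36 + 34 = 252 + 34 = 286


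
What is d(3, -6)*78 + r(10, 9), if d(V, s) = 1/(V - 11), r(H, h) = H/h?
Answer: -311/36 ≈ -8.6389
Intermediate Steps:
d(V, s) = 1/(-11 + V)
d(3, -6)*78 + r(10, 9) = 78/(-11 + 3) + 10/9 = 78/(-8) + 10*(⅑) = -⅛*78 + 10/9 = -39/4 + 10/9 = -311/36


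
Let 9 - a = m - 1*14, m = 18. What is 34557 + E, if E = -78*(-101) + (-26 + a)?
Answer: 42414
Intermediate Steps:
a = 5 (a = 9 - (18 - 1*14) = 9 - (18 - 14) = 9 - 1*4 = 9 - 4 = 5)
E = 7857 (E = -78*(-101) + (-26 + 5) = 7878 - 21 = 7857)
34557 + E = 34557 + 7857 = 42414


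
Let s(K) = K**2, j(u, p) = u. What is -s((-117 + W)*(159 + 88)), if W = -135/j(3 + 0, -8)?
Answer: -1601120196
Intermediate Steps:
W = -45 (W = -135/(3 + 0) = -135/3 = -135*1/3 = -45)
-s((-117 + W)*(159 + 88)) = -((-117 - 45)*(159 + 88))**2 = -(-162*247)**2 = -1*(-40014)**2 = -1*1601120196 = -1601120196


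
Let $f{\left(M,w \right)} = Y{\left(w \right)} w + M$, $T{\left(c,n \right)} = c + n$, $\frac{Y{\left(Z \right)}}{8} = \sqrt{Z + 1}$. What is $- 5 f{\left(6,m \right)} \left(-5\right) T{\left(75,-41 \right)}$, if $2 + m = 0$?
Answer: $5100 - 13600 i \approx 5100.0 - 13600.0 i$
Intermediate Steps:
$Y{\left(Z \right)} = 8 \sqrt{1 + Z}$ ($Y{\left(Z \right)} = 8 \sqrt{Z + 1} = 8 \sqrt{1 + Z}$)
$m = -2$ ($m = -2 + 0 = -2$)
$f{\left(M,w \right)} = M + 8 w \sqrt{1 + w}$ ($f{\left(M,w \right)} = 8 \sqrt{1 + w} w + M = 8 w \sqrt{1 + w} + M = M + 8 w \sqrt{1 + w}$)
$- 5 f{\left(6,m \right)} \left(-5\right) T{\left(75,-41 \right)} = - 5 \left(6 + 8 \left(-2\right) \sqrt{1 - 2}\right) \left(-5\right) \left(75 - 41\right) = - 5 \left(6 + 8 \left(-2\right) \sqrt{-1}\right) \left(-5\right) 34 = - 5 \left(6 + 8 \left(-2\right) i\right) \left(-5\right) 34 = - 5 \left(6 - 16 i\right) \left(-5\right) 34 = \left(-30 + 80 i\right) \left(-5\right) 34 = \left(150 - 400 i\right) 34 = 5100 - 13600 i$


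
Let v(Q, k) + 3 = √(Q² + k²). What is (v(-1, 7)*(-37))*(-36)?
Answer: -3996 + 6660*√2 ≈ 5422.7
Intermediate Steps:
v(Q, k) = -3 + √(Q² + k²)
(v(-1, 7)*(-37))*(-36) = ((-3 + √((-1)² + 7²))*(-37))*(-36) = ((-3 + √(1 + 49))*(-37))*(-36) = ((-3 + √50)*(-37))*(-36) = ((-3 + 5*√2)*(-37))*(-36) = (111 - 185*√2)*(-36) = -3996 + 6660*√2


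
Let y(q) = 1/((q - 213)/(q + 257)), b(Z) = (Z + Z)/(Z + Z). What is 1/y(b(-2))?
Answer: -106/129 ≈ -0.82171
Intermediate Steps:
b(Z) = 1 (b(Z) = (2*Z)/((2*Z)) = (2*Z)*(1/(2*Z)) = 1)
y(q) = (257 + q)/(-213 + q) (y(q) = 1/((-213 + q)/(257 + q)) = (257 + q)/(-213 + q))
1/y(b(-2)) = 1/((257 + 1)/(-213 + 1)) = 1/(258/(-212)) = 1/(-1/212*258) = 1/(-129/106) = -106/129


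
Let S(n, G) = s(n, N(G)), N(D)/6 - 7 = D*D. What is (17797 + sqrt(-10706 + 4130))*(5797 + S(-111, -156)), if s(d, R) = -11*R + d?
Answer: -28492142744 - 6403808*I*sqrt(411) ≈ -2.8492e+10 - 1.2983e+8*I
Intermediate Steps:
N(D) = 42 + 6*D**2 (N(D) = 42 + 6*(D*D) = 42 + 6*D**2)
s(d, R) = d - 11*R
S(n, G) = -462 + n - 66*G**2 (S(n, G) = n - 11*(42 + 6*G**2) = n + (-462 - 66*G**2) = -462 + n - 66*G**2)
(17797 + sqrt(-10706 + 4130))*(5797 + S(-111, -156)) = (17797 + sqrt(-10706 + 4130))*(5797 + (-462 - 111 - 66*(-156)**2)) = (17797 + sqrt(-6576))*(5797 + (-462 - 111 - 66*24336)) = (17797 + 4*I*sqrt(411))*(5797 + (-462 - 111 - 1606176)) = (17797 + 4*I*sqrt(411))*(5797 - 1606749) = (17797 + 4*I*sqrt(411))*(-1600952) = -28492142744 - 6403808*I*sqrt(411)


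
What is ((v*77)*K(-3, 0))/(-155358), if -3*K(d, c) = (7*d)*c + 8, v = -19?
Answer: -836/33291 ≈ -0.025112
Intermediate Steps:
K(d, c) = -8/3 - 7*c*d/3 (K(d, c) = -((7*d)*c + 8)/3 = -(7*c*d + 8)/3 = -(8 + 7*c*d)/3 = -8/3 - 7*c*d/3)
((v*77)*K(-3, 0))/(-155358) = ((-19*77)*(-8/3 - 7/3*0*(-3)))/(-155358) = -1463*(-8/3 + 0)*(-1/155358) = -1463*(-8/3)*(-1/155358) = (11704/3)*(-1/155358) = -836/33291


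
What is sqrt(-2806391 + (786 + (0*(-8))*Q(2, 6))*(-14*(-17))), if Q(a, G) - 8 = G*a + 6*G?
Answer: I*sqrt(2619323) ≈ 1618.4*I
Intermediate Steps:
Q(a, G) = 8 + 6*G + G*a (Q(a, G) = 8 + (G*a + 6*G) = 8 + (6*G + G*a) = 8 + 6*G + G*a)
sqrt(-2806391 + (786 + (0*(-8))*Q(2, 6))*(-14*(-17))) = sqrt(-2806391 + (786 + (0*(-8))*(8 + 6*6 + 6*2))*(-14*(-17))) = sqrt(-2806391 + (786 + 0*(8 + 36 + 12))*238) = sqrt(-2806391 + (786 + 0*56)*238) = sqrt(-2806391 + (786 + 0)*238) = sqrt(-2806391 + 786*238) = sqrt(-2806391 + 187068) = sqrt(-2619323) = I*sqrt(2619323)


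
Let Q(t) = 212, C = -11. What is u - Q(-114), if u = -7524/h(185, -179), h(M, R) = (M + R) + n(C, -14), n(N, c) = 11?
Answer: -11128/17 ≈ -654.59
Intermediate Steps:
h(M, R) = 11 + M + R (h(M, R) = (M + R) + 11 = 11 + M + R)
u = -7524/17 (u = -7524/(11 + 185 - 179) = -7524/17 ≈ -442.59)
u - Q(-114) = -7524/17 - 1*212 = -7524/17 - 212 = -11128/17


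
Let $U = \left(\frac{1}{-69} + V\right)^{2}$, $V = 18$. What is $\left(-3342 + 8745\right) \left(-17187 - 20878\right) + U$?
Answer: $- \frac{979170453314}{4761} \approx -2.0566 \cdot 10^{8}$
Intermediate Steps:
$U = \frac{1540081}{4761}$ ($U = \left(\frac{1}{-69} + 18\right)^{2} = \left(- \frac{1}{69} + 18\right)^{2} = \left(\frac{1241}{69}\right)^{2} = \frac{1540081}{4761} \approx 323.48$)
$\left(-3342 + 8745\right) \left(-17187 - 20878\right) + U = \left(-3342 + 8745\right) \left(-17187 - 20878\right) + \frac{1540081}{4761} = 5403 \left(-17187 - 20878\right) + \frac{1540081}{4761} = 5403 \left(-38065\right) + \frac{1540081}{4761} = -205665195 + \frac{1540081}{4761} = - \frac{979170453314}{4761}$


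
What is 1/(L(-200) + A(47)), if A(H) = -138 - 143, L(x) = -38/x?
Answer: -100/28081 ≈ -0.0035611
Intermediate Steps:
A(H) = -281
1/(L(-200) + A(47)) = 1/(-38/(-200) - 281) = 1/(-38*(-1/200) - 281) = 1/(19/100 - 281) = 1/(-28081/100) = -100/28081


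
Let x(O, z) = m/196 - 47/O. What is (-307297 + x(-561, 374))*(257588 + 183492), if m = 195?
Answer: -3725916373937750/27489 ≈ -1.3554e+11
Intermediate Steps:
x(O, z) = 195/196 - 47/O
(-307297 + x(-561, 374))*(257588 + 183492) = (-307297 + (195/196 - 47/(-561)))*(257588 + 183492) = (-307297 + (195/196 - 47*(-1/561)))*441080 = (-307297 + (195/196 + 47/561))*441080 = (-307297 + 118607/109956)*441080 = -33789030325/109956*441080 = -3725916373937750/27489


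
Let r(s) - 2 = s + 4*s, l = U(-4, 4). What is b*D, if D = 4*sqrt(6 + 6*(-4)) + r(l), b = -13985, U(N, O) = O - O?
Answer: -27970 - 167820*I*sqrt(2) ≈ -27970.0 - 2.3733e+5*I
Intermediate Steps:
U(N, O) = 0
l = 0
r(s) = 2 + 5*s (r(s) = 2 + (s + 4*s) = 2 + 5*s)
D = 2 + 12*I*sqrt(2) (D = 4*sqrt(6 + 6*(-4)) + (2 + 5*0) = 4*sqrt(6 - 24) + (2 + 0) = 4*sqrt(-18) + 2 = 4*(3*I*sqrt(2)) + 2 = 12*I*sqrt(2) + 2 = 2 + 12*I*sqrt(2) ≈ 2.0 + 16.971*I)
b*D = -13985*(2 + 12*I*sqrt(2)) = -27970 - 167820*I*sqrt(2)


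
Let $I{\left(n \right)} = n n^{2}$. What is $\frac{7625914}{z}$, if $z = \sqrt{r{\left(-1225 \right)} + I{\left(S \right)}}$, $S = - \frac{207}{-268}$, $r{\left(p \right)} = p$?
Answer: $- \frac{4087489904 i \sqrt{1579253613619}}{23570949457} \approx - 2.1792 \cdot 10^{5} i$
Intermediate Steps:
$S = \frac{207}{268}$ ($S = \left(-207\right) \left(- \frac{1}{268}\right) = \frac{207}{268} \approx 0.77239$)
$I{\left(n \right)} = n^{3}$
$z = \frac{i \sqrt{1579253613619}}{35912}$ ($z = \sqrt{-1225 + \left(\frac{207}{268}\right)^{3}} = \sqrt{-1225 + \frac{8869743}{19248832}} = \sqrt{- \frac{23570949457}{19248832}} = \frac{i \sqrt{1579253613619}}{35912} \approx 34.993 i$)
$\frac{7625914}{z} = \frac{7625914}{\frac{1}{35912} i \sqrt{1579253613619}} = 7625914 \left(- \frac{536 i \sqrt{1579253613619}}{23570949457}\right) = - \frac{4087489904 i \sqrt{1579253613619}}{23570949457}$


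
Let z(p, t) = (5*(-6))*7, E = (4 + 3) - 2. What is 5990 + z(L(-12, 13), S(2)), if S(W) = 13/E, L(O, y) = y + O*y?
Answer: 5780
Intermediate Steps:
E = 5 (E = 7 - 2 = 5)
S(W) = 13/5
z(p, t) = -210 (z(p, t) = -30*7 = -210)
5990 + z(L(-12, 13), S(2)) = 5990 - 210 = 5780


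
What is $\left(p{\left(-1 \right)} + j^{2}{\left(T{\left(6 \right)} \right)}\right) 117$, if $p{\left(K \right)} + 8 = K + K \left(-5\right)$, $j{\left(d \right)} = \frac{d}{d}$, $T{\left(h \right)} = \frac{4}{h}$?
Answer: $-351$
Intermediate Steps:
$j{\left(d \right)} = 1$
$p{\left(K \right)} = -8 - 4 K$ ($p{\left(K \right)} = -8 + \left(K + K \left(-5\right)\right) = -8 + \left(K - 5 K\right) = -8 - 4 K$)
$\left(p{\left(-1 \right)} + j^{2}{\left(T{\left(6 \right)} \right)}\right) 117 = \left(\left(-8 - -4\right) + 1^{2}\right) 117 = \left(\left(-8 + 4\right) + 1\right) 117 = \left(-4 + 1\right) 117 = \left(-3\right) 117 = -351$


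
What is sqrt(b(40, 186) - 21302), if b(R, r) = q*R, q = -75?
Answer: I*sqrt(24302) ≈ 155.89*I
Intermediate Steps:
b(R, r) = -75*R
sqrt(b(40, 186) - 21302) = sqrt(-75*40 - 21302) = sqrt(-3000 - 21302) = sqrt(-24302) = I*sqrt(24302)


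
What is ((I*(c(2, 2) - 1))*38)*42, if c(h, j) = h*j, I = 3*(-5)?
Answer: -71820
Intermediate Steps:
I = -15
((I*(c(2, 2) - 1))*38)*42 = (-15*(2*2 - 1)*38)*42 = (-15*(4 - 1)*38)*42 = (-15*3*38)*42 = -45*38*42 = -1710*42 = -71820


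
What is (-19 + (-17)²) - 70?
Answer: 200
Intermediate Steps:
(-19 + (-17)²) - 70 = (-19 + 289) - 70 = 270 - 70 = 200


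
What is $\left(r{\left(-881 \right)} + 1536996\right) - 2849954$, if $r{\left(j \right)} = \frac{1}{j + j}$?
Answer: $- \frac{2313431997}{1762} \approx -1.313 \cdot 10^{6}$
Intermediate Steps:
$r{\left(j \right)} = \frac{1}{2 j}$
$\left(r{\left(-881 \right)} + 1536996\right) - 2849954 = \left(\frac{1}{2 \left(-881\right)} + 1536996\right) - 2849954 = \left(\frac{1}{2} \left(- \frac{1}{881}\right) + 1536996\right) - 2849954 = \left(- \frac{1}{1762} + 1536996\right) - 2849954 = \frac{2708186951}{1762} - 2849954 = - \frac{2313431997}{1762}$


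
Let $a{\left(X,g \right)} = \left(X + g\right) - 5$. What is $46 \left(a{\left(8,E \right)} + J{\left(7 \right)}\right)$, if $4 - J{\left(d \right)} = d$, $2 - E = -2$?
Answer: $184$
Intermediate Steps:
$E = 4$ ($E = 2 - -2 = 2 + 2 = 4$)
$J{\left(d \right)} = 4 - d$
$a{\left(X,g \right)} = -5 + X + g$
$46 \left(a{\left(8,E \right)} + J{\left(7 \right)}\right) = 46 \left(\left(-5 + 8 + 4\right) + \left(4 - 7\right)\right) = 46 \left(7 + \left(4 - 7\right)\right) = 46 \left(7 - 3\right) = 46 \cdot 4 = 184$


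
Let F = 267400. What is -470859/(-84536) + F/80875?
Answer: 2427425921/273473960 ≈ 8.8763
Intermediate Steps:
-470859/(-84536) + F/80875 = -470859/(-84536) + 267400/80875 = -470859*(-1/84536) + 267400*(1/80875) = 470859/84536 + 10696/3235 = 2427425921/273473960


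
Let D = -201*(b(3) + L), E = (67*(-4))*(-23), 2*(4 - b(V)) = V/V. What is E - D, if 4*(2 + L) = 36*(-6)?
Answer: -8777/2 ≈ -4388.5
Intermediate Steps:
b(V) = 7/2 (b(V) = 4 - V/(2*V) = 4 - 1/2*1 = 4 - 1/2 = 7/2)
L = -56 (L = -2 + (36*(-6))/4 = -2 + (1/4)*(-216) = -2 - 54 = -56)
E = 6164 (E = -268*(-23) = 6164)
D = 21105/2 (D = -201*(7/2 - 56) = -201*(-105/2) = 21105/2 ≈ 10553.)
E - D = 6164 - 1*21105/2 = 6164 - 21105/2 = -8777/2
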